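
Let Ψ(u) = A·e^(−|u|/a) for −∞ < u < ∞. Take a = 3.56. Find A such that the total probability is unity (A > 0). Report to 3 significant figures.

The normalization condition is ∫|Ψ|² du = 1 from −∞ to ∞.
Recall ∫₀^∞ u^m e^(−u/β) du = m!·β^(m+1), with Ψ = A·e^(−|u|/a), the integral evaluates to A²·[a].
Hence A² = 1/[a].
With a = 3.56: A² = 0.2809 and A = 0.5300.

A ≈ 0.530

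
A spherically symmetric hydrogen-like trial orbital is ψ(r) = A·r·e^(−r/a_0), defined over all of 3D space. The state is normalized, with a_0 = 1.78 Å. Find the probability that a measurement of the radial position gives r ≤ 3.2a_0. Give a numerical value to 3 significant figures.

P ≈ 0.765

With dV = 4πr²dr, the probability is ∫|ψ|² dV over r ≤ 3.2a_0.
A² is fixed by ∫₀^∞ 4πr²|ψ|² dr = 1, i.e. A² = (3·π·a_0^5)^(−1).
Let u = r/a_0; then A², 4π and the length scale all cancel, so P = ∫_{0}^{3.2} u^4·e^(-2·u) du ÷ ∫_{0}^{∞} u^4·e^(-2·u) du.
An antiderivative of u^4·e^(-2·u) is -(u^4/2 + u^3 + 3·u^2/2 + 3·u/2 + 3/4)·e^(-2·u); evaluating from 0 to 3.2 gives ≈ 0.57370, while the full integral is 3/4.
This evaluates to P = 0.7649.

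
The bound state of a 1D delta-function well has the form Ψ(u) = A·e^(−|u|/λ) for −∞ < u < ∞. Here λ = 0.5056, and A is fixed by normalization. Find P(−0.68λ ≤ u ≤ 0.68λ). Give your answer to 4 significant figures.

P = ∫_{−0.68λ}^{0.68λ} |Ψ(u)|² du.
With A² fixed by ∫|Ψ|² = 1, i.e. A² = (λ)^(−1), substitute and integrate.
Both integrals are even about u = 0, so only the u ≥ 0 halves are needed (the factors of 2 cancel). Let t = u/λ; then A² and the length scale cancel, so P = ∫_{0}^{0.68} e^(-2·t) dt ÷ ∫_{0}^{∞} e^(-2·t) dt.
Using ∫ e^(-2·t) dt = -e^(-2·t)/2, the numerator is 1/2 - e^(-34/25)/2 and the denominator is 1/2.
Evaluating gives P = 0.74334.

P ≈ 0.7433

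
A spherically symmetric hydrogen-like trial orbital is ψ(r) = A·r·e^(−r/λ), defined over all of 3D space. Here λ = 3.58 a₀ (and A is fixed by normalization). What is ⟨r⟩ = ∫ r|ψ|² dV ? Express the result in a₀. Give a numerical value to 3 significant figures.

The expectation value is the |ψ|²-weighted average of r: ∫ r|ψ|² 4πr² dr.
Using ∫₀^∞ rⁿ e^(−αr) dr = n!/αⁿ⁺¹, since the A² factors cancel between numerator and denominator, ⟨r⟩ = 5·λ/2.
With λ = 3.58, ⟨r⟩ = 8.950.

⟨r⟩ ≈ 8.95 a₀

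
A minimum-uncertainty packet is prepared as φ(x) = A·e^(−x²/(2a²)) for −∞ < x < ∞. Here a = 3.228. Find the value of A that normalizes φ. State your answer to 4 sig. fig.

A ≈ 0.4181

Require ∫ |φ|² dx = 1 over the whole domain.
∫|φ|² dx = A²·(√(π)·a).
Hence A² = 1/[√(π)·a].
Plugging in a = 3.228 yields A = 0.41807.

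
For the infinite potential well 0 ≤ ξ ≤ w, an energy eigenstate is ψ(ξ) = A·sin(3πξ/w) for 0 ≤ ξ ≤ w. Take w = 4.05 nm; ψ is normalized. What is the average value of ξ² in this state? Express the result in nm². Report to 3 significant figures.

The expectation value is the |ψ|²-weighted average of ξ^2: ∫ ξ^2|ψ|² dξ.
Evaluating both integrals, ⟨ξ²⟩ = -w^2/(18·π^2) + w^2/3.
With w = 4.05, ⟨ξ^2⟩ = 5.375.

⟨ξ^2⟩ ≈ 5.38 nm^2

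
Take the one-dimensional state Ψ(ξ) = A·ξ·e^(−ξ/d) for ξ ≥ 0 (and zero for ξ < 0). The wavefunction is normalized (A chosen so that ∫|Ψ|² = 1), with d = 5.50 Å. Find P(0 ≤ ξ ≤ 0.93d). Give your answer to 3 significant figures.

P ≈ 0.285

|Ψ|² is the probability density, so P = ∫_{0}^{0.93d} |Ψ|² dξ.
With A² fixed by ∫|Ψ|² = 1, i.e. A² = (d^3/4)^(−1), substitute and integrate.
In terms of u = ξ/d (A² and the length scale cancel between numerator and denominator), P = [∫_{0}^{0.93} u^2·e^(-2·u) du] / [∫_{0}^{∞} u^2·e^(-2·u) du].
Using ∫ u^2·e^(-2·u) du = -(2·u^2 + 2·u + 1)·e^(-2·u)/4, the numerator is ≈ 0.071373 and the denominator is 1/4.
Taking the ratio, P = 0.2855.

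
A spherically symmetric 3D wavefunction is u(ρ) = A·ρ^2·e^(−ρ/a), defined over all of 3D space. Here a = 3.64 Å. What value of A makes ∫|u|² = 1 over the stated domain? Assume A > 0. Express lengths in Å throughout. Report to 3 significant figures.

A ≈ 0.00129 Å^(-7/2)

Normalization requires ∫|u|² 4πρ² dρ = 1, integrated from 0 to ∞.
In 3D with spherical symmetry the volume element is 4πρ² dρ.
Recall ∫₀^∞ ρ^m e^(−ρ/β) dρ = m!·β^(m+1), ∫|u|² 4πρ² dρ = A²·(45·π·a^7/2).
With a = 3.64: A² = 0.000001671 and A = 0.001293.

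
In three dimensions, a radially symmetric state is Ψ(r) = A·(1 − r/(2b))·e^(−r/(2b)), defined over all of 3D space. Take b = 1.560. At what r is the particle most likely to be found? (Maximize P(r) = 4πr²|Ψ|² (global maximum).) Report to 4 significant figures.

r ≈ 8.168

Differentiate P(r) = 4πr²|Ψ|² with respect to r and set to zero.
Solving yields r = b·(√(5) + 3).
With b = 1.560, the most probable radial distance is 8.1683.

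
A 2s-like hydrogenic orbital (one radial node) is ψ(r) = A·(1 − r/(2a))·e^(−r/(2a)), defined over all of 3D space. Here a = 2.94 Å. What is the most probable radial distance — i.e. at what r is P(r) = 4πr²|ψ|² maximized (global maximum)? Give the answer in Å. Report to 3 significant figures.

r ≈ 15.4 Å

Set d/dr [P(r) = 4πr²|ψ|²] = 0 and solve for r > 0.
This gives r = a·(√(5) + 3).
With a = 2.94, the most probable radial distance is 15.39 Å.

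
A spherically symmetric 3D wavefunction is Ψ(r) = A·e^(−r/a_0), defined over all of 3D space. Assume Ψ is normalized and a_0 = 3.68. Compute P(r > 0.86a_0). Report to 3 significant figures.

P ≈ 0.752

With dV = 4πr²dr, the probability is ∫|Ψ|² dV over r > 0.86a_0.
The full normalization integral is A²·[π·a_0^3] = 1, fixing A².
In terms of u = r/a_0 (A², 4π and the length scale all cancel between numerator and denominator), P = [∫_{0.86}^{∞} u^2·e^(-2·u) du] / [∫_{0}^{∞} u^2·e^(-2·u) du].
An antiderivative of u^2·e^(-2·u) is -(2·u^2 + 2·u + 1)·e^(-2·u)/4; evaluating from 0.86 to ∞ gives 5249·e^(-43/25)/5000, while the full integral is 1/4.
The region integral divided by the full integral gives P = 0.7519.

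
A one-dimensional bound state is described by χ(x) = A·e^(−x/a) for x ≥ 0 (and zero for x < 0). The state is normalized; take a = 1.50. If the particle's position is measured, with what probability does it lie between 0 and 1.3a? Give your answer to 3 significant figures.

P ≈ 0.926

The probability is P = ∫ |χ|² dx over [0, 1.3a].
The normalization integral ∫|χ|²dx over the whole domain equals a/2·A², and A² cancels in the ratio.
Substituting u = x/a, A² and the length scale cancel in the ratio: P = ∫_{0}^{1.3} e^(-2·u) du / ∫_{0}^{∞} e^(-2·u) du.
Using ∫ e^(-2·u) du = -e^(-2·u)/2, the numerator is 1/2 - e^(-13/5)/2 and the denominator is 1/2.
This works out to P = 0.9257.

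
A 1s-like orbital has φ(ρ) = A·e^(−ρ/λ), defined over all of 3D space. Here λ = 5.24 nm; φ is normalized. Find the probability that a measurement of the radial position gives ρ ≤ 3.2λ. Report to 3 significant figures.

P ≈ 0.954

P = ∫ |φ|² 4πρ² dρ over ρ ≤ 3.2λ.
The full normalization integral is A²·[π·λ^3] = 1, fixing A².
In terms of u = ρ/λ (A², 4π and the length scale all cancel between numerator and denominator), P = [∫_{0}^{3.2} u^2·e^(-2·u) du] / [∫_{0}^{∞} u^2·e^(-2·u) du].
Using ∫ u^2·e^(-2·u) du = -(2·u^2 + 2·u + 1)·e^(-2·u)/4, the numerator is 1/4 - 697·e^(-32/5)/100 and the denominator is 1/4.
This evaluates to P = 0.9537.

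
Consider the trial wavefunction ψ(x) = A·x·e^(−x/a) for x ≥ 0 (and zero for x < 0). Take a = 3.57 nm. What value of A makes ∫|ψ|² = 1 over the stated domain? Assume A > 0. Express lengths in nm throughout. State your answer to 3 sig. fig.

We need A² ∫|f|² dx = 1, taking the integral from 0 to ∞.
Carrying out the integral gives A² · a^3/4.
Hence A² = 1/[a^3/4].
Substituting a = 3.57 gives A² = 0.08791, so A = 0.2965.

A ≈ 0.297 nm^(-3/2)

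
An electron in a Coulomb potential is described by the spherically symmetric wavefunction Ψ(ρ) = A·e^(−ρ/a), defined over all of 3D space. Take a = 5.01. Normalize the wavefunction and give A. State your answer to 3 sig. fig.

We need A² ∫|f|² 4πρ² dρ = 1, taking the integral from 0 to ∞.
In 3D with spherical symmetry the volume element is 4πρ² dρ.
Using ∫₀^∞ ρⁿ e^(−αρ) dρ = n!/αⁿ⁺¹, ∫|Ψ|² 4πρ² dρ = A²·(π·a^3).
Hence A² = 1/[π·a^3].
Substituting a = 5.01 gives A² = 0.002531, so A = 0.05031.

A ≈ 0.0503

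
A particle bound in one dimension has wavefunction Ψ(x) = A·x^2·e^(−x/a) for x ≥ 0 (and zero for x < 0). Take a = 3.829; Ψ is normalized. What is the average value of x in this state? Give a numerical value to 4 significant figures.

⟨x⟩ = ∫ x |Ψ|² dx over the full domain.
The ratio of the moment integral to the normalization integral gives ⟨x⟩ = 5·a/2.
With a = 3.829, ⟨x⟩ = 9.5725.

⟨x⟩ ≈ 9.573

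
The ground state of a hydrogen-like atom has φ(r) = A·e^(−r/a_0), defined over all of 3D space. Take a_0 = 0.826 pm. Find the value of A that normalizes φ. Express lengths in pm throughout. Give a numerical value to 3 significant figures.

Normalization requires ∫|φ|² 4πr² dr = 1, integrated from 0 to ∞.
In 3D with spherical symmetry the volume element is 4πr² dr.
The integral (without the A² prefactor) comes out to π·a_0^3.
Setting this equal to 1 gives A² = 1/(π·a_0^3).
Plugging in a_0 = 0.826 yields A = 0.7515.

A ≈ 0.752 pm^(-3/2)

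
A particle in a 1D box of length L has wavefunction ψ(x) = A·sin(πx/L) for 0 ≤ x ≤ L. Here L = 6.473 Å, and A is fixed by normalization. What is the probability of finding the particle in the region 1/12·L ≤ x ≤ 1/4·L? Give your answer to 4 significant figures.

P = ∫_{1/12·L}^{1/4·L} |ψ(x)|² dx.
With A² fixed by ∫|ψ|² = 1, i.e. A² = (L/2)^(−1), substitute and integrate.
Substituting u = x/L, A² and the length scale cancel in the ratio: P = ∫_{1/12}^{1/4} sin(π·u)^2 du / ∫_{0}^{1} sin(π·u)^2 du.
An antiderivative of sin(π·u)^2 is u/2 - sin(2·π·u)/(4·π); evaluating from 1/12 to 1/4 gives 1/12 - 1/(8·π), while the full integral is 1/2.
This works out to P = (-3 + 2·π)/(12·π).

P ≈ 0.08709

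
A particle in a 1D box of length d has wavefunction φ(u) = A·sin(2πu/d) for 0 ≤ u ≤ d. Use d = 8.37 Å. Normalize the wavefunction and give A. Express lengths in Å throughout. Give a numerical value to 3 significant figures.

A ≈ 0.489 Å^(-1/2)

Normalization requires ∫|φ|² du = 1, integrated from 0 to d.
The integral (without the A² prefactor) comes out to d/2.
Plugging in d = 8.37 yields A = 0.4888.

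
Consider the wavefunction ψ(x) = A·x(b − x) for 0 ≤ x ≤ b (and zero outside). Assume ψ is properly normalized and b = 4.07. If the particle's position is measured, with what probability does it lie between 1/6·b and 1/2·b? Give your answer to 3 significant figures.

P = ∫_{1/6·b}^{1/2·b} |ψ(x)|² dx.
The normalization integral ∫|ψ|²dx over the whole domain equals b^5/30·A², and A² cancels in the ratio.
Substituting u = x/b, A² and the length scale cancel in the ratio: P = ∫_{1/6}^{1/2} u^2·(1 - u)^2 du / ∫_{0}^{1} u^2·(1 - u)^2 du.
An antiderivative of u^2·(1 - u)^2 is u^3·(6·u^2 - 15·u + 10)/30; evaluating from 1/6 to 1/2 gives ≈ 0.015484, while the full integral is 1/30.
Evaluating gives P = 301/648.

P ≈ 0.465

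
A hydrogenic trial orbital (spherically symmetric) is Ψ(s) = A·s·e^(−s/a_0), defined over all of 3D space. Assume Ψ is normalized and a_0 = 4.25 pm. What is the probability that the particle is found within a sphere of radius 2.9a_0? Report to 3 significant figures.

Integrate the radial probability density 4πs²|Ψ|² over s ≤ 2.9a_0.
A² is fixed by ∫₀^∞ 4πs²|Ψ|² ds = 1, i.e. A² = (3·π·a_0^5)^(−1).
Substituting u = s/a_0, A², 4π and the length scale all cancel in the ratio: P = ∫_{0}^{2.9} u^4·e^(-2·u) du / ∫_{0}^{∞} u^4·e^(-2·u) du.
An antiderivative of u^4·e^(-2·u) is -(u^4/2 + u^3 + 3·u^2/2 + 3·u/2 + 3/4)·e^(-2·u); evaluating from 0 to 2.9 gives ≈ 0.51546, while the full integral is 3/4.
This evaluates to P = 0.6873.

P ≈ 0.687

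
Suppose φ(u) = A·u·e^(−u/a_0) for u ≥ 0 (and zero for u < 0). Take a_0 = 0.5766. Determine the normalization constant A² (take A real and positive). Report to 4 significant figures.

A^2 ≈ 20.87

Require ∫ |φ|² du = 1 over the whole domain.
Recall ∫₀^∞ u^m e^(−u/β) du = m!·β^(m+1), ∫|φ|² du = A²·(a_0^3/4).
Hence A² = 1/[a_0^3/4].
Plugging in a_0 = 0.5766 yields A = 4.5679.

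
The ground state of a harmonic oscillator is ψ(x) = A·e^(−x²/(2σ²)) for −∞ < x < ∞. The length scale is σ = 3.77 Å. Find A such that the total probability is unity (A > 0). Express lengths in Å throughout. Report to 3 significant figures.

Normalization requires ∫|ψ|² dx = 1, integrated from −∞ to ∞.
Carrying out the integral gives A² · √(π)·σ.
Hence A² = 1/[√(π)·σ].
Substituting σ = 3.77 gives A² = 0.1497, so A = 0.3868.

A ≈ 0.387 Å^(-1/2)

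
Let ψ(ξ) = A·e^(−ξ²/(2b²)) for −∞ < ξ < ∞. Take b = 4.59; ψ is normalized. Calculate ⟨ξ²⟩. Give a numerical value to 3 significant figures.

⟨ξ^2⟩ ≈ 10.5

The expectation value is the |ψ|²-weighted average of ξ^2: ∫ ξ^2|ψ|² dξ.
With ∫_{−∞}^{∞} ξ^(2m) e^(−αξ²) dξ = (2m−1)!!·√π / (2^m α^(m+1/2)), since the A² factors cancel between numerator and denominator, ⟨ξ²⟩ = b^2/2.
Putting b = 4.59 gives 10.53.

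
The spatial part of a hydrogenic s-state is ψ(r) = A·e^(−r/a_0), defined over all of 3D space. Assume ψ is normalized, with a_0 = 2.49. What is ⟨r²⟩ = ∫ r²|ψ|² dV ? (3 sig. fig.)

⟨r²⟩ = ∫ r^2 |ψ|² 4πr² dr over the full domain.
Since the A² factors cancel between numerator and denominator, ⟨r²⟩ = 3·a_0^2.
Putting a_0 = 2.49 gives 18.60.

⟨r^2⟩ ≈ 18.6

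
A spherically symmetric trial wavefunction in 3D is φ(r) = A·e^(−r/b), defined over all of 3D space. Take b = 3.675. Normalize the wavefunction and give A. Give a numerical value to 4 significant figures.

The normalization condition is ∫|φ|² 4πr² dr = 1 from 0 to ∞.
The angular integral contributes 4π, leaving ∫₀^∞ r²|φ|² dr.
With φ = A·e^(−r/b), the integral evaluates to A²·[π·b^3].
Setting this equal to 1 gives A² = 1/(π·b^3).
Substituting b = 3.675 gives A² = 0.0064132, so A = 0.080083.

A ≈ 0.08008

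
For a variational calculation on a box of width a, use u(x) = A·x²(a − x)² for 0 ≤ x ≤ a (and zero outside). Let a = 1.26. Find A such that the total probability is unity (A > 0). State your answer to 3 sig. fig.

The normalization condition is ∫|u|² dx = 1 from 0 to a.
Expanding the polynomial and integrating term by term, with u = A·x²(a − x)², the integral evaluates to A²·[a^9/630].
Plugging in a = 1.26 yields A = 8.872.

A ≈ 8.87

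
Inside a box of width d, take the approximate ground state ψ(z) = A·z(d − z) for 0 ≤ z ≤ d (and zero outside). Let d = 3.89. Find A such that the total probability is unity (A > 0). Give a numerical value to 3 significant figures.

Require ∫ |ψ|² dz = 1 over the whole domain.
With ψ = A·z(d − z), the integral evaluates to A²·[d^5/30].
With d = 3.89: A² = 0.03368 and A = 0.1835.

A ≈ 0.184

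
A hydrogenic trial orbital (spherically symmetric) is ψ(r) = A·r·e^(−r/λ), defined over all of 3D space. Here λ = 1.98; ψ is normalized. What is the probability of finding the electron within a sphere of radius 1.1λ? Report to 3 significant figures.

P = ∫ |ψ|² 4πr² dr over r ≤ 1.1λ.
The full normalization integral is A²·[3·π·λ^5] = 1, fixing A².
Substituting u = r/λ, A², 4π and the length scale all cancel in the ratio: P = ∫_{0}^{1.1} u^4·e^(-2·u) du / ∫_{0}^{∞} u^4·e^(-2·u) du.
An antiderivative of u^4·e^(-2·u) is -(u^4/2 + u^3 + 3·u^2/2 + 3·u/2 + 3/4)·e^(-2·u); evaluating from 0 to 1.1 gives ≈ 0.054372, while the full integral is 3/4.
Taking the ratio yields P = 0.07250.

P ≈ 0.0725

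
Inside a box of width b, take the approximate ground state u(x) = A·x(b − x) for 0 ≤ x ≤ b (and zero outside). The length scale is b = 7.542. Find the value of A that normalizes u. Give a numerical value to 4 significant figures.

Normalization requires ∫|u|² dx = 1, integrated from 0 to b.
With u = A·x(b − x), the integral evaluates to A²·[b^5/30].
Setting this equal to 1 gives A² = 1/(b^5/30).
Plugging in b = 7.542 yields A = 0.035063.

A ≈ 0.03506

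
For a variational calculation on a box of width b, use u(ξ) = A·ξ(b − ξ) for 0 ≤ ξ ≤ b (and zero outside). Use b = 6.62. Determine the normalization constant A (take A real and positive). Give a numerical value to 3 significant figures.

A ≈ 0.0486

Require ∫ |u|² dξ = 1 over the whole domain.
Carrying out the integral gives A² · b^5/30.
With b = 6.62: A² = 0.002360 and A = 0.04858.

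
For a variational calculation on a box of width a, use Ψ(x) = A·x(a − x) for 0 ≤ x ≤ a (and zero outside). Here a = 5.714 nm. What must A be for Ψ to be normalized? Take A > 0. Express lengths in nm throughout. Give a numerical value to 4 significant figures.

We need A² ∫|f|² dx = 1, taking the integral from 0 to a.
Expanding the polynomial and integrating term by term, the integral (without the A² prefactor) comes out to a^5/30.
Hence A² = 1/[a^5/30].
Substituting a = 5.714 gives A² = 0.0049252, so A = 0.070179.

A ≈ 0.07018 nm^(-5/2)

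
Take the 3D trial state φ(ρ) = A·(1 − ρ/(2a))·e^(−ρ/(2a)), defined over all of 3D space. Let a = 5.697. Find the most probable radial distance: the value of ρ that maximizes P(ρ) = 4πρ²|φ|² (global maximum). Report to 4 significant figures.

ρ ≈ 29.83

Set d/dρ [P(ρ) = 4πρ²|φ|²] = 0 and solve for ρ > 0.
Solving yields ρ = a·(√(5) + 3).
With a = 5.697, the most probable radial distance is 29.830.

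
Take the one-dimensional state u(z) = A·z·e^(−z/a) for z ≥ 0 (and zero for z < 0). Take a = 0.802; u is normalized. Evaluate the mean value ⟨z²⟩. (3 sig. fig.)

⟨z^2⟩ ≈ 1.93

⟨z²⟩ = ∫ z^2 |u|² dz over the full domain.
Using ∫₀^∞ zⁿ e^(−αz) dz = n!/αⁿ⁺¹, since the A² factors cancel between numerator and denominator, ⟨z²⟩ = 3·a^2.
With a = 0.802, ⟨z^2⟩ = 1.930.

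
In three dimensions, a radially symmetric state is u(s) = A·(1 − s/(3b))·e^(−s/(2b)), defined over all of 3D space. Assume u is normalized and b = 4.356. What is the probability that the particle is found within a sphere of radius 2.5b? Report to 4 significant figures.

P = ∫ |u|² 4πs² ds over s ≤ 2.5b.
Normalization gives A² = 1/(8·π·b^3/3).
In terms of t = s/b (A², 4π and the length scale all cancel between numerator and denominator), P = [∫_{0}^{2.5} t^2·(1 - t/3)^2·e^(-t) dt] / [∫_{0}^{∞} t^2·(1 - t/3)^2·e^(-t) dt].
With ∫ t^2·(1 - t/3)^2·e^(-t) dt = (-t^4 + 2·t^3 - 3·t^2 - 6·t - 6)·e^(-t)/9 + C, the region integral is 2/3 - 761·e^(-5/2)/144 and the full one is 2/3.
Taking the ratio yields P = 0.34931.

P ≈ 0.3493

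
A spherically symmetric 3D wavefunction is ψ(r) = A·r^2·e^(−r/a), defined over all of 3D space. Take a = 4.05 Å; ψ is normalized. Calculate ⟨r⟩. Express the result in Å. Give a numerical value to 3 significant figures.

The expectation value is the |ψ|²-weighted average of r: ∫ r|ψ|² 4πr² dr.
Recall ∫₀^∞ r^m e^(−r/β) dr = m!·β^(m+1), the ratio of the moment integral to the normalization integral gives ⟨r⟩ = 7·a/2.
With a = 4.05, ⟨r⟩ = 14.18.

⟨r⟩ ≈ 14.2 Å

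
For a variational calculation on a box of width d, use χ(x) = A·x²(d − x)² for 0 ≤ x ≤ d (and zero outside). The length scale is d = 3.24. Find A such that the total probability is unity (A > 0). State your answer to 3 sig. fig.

We need A² ∫|f|² dx = 1, taking the integral from 0 to d.
With χ = A·x²(d − x)², the integral evaluates to A²·[d^9/630].
Hence A² = 1/[d^9/630].
Substituting d = 3.24 gives A² = 0.01601, so A = 0.1265.

A ≈ 0.127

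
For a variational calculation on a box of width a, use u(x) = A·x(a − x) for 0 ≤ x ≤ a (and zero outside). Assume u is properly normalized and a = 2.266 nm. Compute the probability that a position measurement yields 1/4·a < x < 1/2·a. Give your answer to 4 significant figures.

|u|² is the probability density, so P = ∫_{1/4·a}^{1/2·a} |u|² dx.
The normalization integral ∫|u|²dx over the whole domain equals a^5/30·A², and A² cancels in the ratio.
In terms of t = x/a (A² and the length scale cancel between numerator and denominator), P = [∫_{1/4}^{1/2} t^2·(1 - t)^2 dt] / [∫_{0}^{1} t^2·(1 - t)^2 dt].
With ∫ t^2·(1 - t)^2 dt = t^3·(6·t^2 - 15·t + 10)/30 + C, the region integral is ≈ 0.0132161 and the full one is 1/30.
Evaluating gives P = 203/512.

P ≈ 0.3965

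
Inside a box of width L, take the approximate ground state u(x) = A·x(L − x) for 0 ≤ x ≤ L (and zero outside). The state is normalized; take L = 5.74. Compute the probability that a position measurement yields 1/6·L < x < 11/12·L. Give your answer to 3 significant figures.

P ≈ 0.959

The probability is P = ∫ |u|² dx over [1/6·L, 11/12·L].
With A² fixed by ∫|u|² = 1, i.e. A² = (L^5/30)^(−1), substitute and integrate.
Substituting t = x/L, A² and the length scale cancel in the ratio: P = ∫_{1/6}^{11/12} t^2·(1 - t)^2 dt / ∫_{0}^{1} t^2·(1 - t)^2 dt.
An antiderivative of t^2·(1 - t)^2 is t^3·(6·t^2 - 15·t + 10)/30; evaluating from 1/6 to 11/12 gives ≈ 0.031981, while the full integral is 1/30.
Evaluating gives P = 4421/4608.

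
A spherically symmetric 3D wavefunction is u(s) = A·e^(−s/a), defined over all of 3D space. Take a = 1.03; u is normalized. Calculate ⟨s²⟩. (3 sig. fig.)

By definition ⟨s²⟩ = ∫ s^2 |u(s)|² 4πs² ds.
With ∫₀^∞ s^4 e^(−αs) ds = 4!/α^5, since the A² factors cancel between numerator and denominator, ⟨s²⟩ = 3·a^2.
Putting a = 1.03 gives 3.183.

⟨s^2⟩ ≈ 3.18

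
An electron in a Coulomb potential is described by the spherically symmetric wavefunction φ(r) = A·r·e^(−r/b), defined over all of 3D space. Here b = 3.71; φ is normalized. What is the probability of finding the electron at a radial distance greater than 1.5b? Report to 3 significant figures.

P ≈ 0.815

P = ∫ |φ|² 4πr² dr over r > 1.5b.
Normalization gives A² = 1/(3·π·b^5).
Substituting u = r/b, A², 4π and the length scale all cancel in the ratio: P = ∫_{1.5}^{∞} u^4·e^(-2·u) du / ∫_{0}^{∞} u^4·e^(-2·u) du.
With ∫ u^4·e^(-2·u) du = -(u^4/2 + u^3 + 3·u^2/2 + 3·u/2 + 3/4)·e^(-2·u) + C, the region integral is 393·e^(-3)/32 and the full one is 3/4.
Taking the ratio yields P = 0.8153.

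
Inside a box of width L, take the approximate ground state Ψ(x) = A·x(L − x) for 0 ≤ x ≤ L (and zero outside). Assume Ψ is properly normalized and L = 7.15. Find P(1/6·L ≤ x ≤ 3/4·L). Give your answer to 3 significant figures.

P = ∫_{1/6·L}^{3/4·L} |Ψ(x)|² dx.
With A² fixed by ∫|Ψ|² = 1, i.e. A² = (L^5/30)^(−1), substitute and integrate.
Let u = x/L; then A² and the length scale cancel, so P = ∫_{1/6}^{3/4} u^2·(1 - u)^2 du ÷ ∫_{0}^{1} u^2·(1 - u)^2 du.
An antiderivative of u^2·(1 - u)^2 is u^3·(6·u^2 - 15·u + 10)/30; evaluating from 1/6 to 3/4 gives ≈ 0.028700, while the full integral is 1/30.
Evaluating gives P = 0.8610.

P ≈ 0.861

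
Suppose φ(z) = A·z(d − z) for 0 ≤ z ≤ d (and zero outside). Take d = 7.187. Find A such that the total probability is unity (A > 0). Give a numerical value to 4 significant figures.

We need A² ∫|f|² dz = 1, taking the integral from 0 to d.
Expanding the polynomial and integrating term by term, the integral (without the A² prefactor) comes out to d^5/30.
With d = 7.187: A² = 0.0015645 and A = 0.039554.

A ≈ 0.03955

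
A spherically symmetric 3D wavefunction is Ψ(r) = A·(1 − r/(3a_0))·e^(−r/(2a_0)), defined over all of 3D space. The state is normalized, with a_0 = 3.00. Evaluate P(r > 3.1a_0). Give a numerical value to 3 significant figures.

P ≈ 0.647

With dV = 4πr²dr, the probability is ∫|Ψ|² dV over r > 3.1a_0.
Normalization gives A² = 1/(8·π·a_0^3/3).
Let u = r/a_0; then A², 4π and the length scale all cancel, so P = ∫_{3.1}^{∞} u^2·(1 - u/3)^2·e^(-u) du ÷ ∫_{0}^{∞} u^2·(1 - u/3)^2·e^(-u) du.
Using ∫ u^2·(1 - u/3)^2·e^(-u) du = (-u^4 + 2·u^3 - 3·u^2 - 6·u - 6)·e^(-u)/9, the numerator is ≈ 0.43147 and the denominator is 2/3.
Taking the ratio yields P = 0.6472.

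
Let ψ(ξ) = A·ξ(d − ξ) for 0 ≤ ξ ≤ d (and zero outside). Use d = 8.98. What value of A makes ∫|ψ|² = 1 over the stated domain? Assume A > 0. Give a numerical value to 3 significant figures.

A ≈ 0.0227

Normalization requires ∫|ψ|² dξ = 1, integrated from 0 to d.
Expanding the polynomial and integrating term by term, with ψ = A·ξ(d − ξ), the integral evaluates to A²·[d^5/30].
Setting this equal to 1 gives A² = 1/(d^5/30).
With d = 8.98: A² = 0.0005137 and A = 0.02267.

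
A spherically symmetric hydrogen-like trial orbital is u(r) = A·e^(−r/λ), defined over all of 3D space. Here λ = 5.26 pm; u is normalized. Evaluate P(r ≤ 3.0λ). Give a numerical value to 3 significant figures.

With dV = 4πr²dr, the probability is ∫|u|² dV over r ≤ 3.0λ.
A² is fixed by ∫₀^∞ 4πr²|u|² dr = 1, i.e. A² = (π·λ^3)^(−1).
Substituting t = r/λ, A², 4π and the length scale all cancel in the ratio: P = ∫_{0}^{3.0} t^2·e^(-2·t) dt / ∫_{0}^{∞} t^2·e^(-2·t) dt.
An antiderivative of t^2·e^(-2·t) is -(2·t^2 + 2·t + 1)·e^(-2·t)/4; evaluating from 0 to 3.0 gives 1/4 - 25·e^(-6)/4, while the full integral is 1/4.
This evaluates to P = 0.9380.

P ≈ 0.938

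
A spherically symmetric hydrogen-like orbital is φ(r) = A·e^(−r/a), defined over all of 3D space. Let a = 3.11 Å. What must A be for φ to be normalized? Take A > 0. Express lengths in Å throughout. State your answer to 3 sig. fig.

A ≈ 0.103 Å^(-3/2)

Require ∫ |φ|² 4πr² dr = 1 over the whole domain.
(Spherical symmetry: dV = 4πr² dr.)
The integral (without the A² prefactor) comes out to π·a^3.
Plugging in a = 3.11 yields A = 0.1029.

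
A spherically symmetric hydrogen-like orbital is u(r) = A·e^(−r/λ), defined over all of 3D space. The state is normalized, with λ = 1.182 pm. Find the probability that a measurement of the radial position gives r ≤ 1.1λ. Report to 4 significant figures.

P = ∫ |u|² 4πr² dr over r ≤ 1.1λ.
The full normalization integral is A²·[π·λ^3] = 1, fixing A².
Let t = r/λ; then A², 4π and the length scale all cancel, so P = ∫_{0}^{1.1} t^2·e^(-2·t) dt ÷ ∫_{0}^{∞} t^2·e^(-2·t) dt.
Using ∫ t^2·e^(-2·t) dt = -(2·t^2 + 2·t + 1)·e^(-2·t)/4, the numerator is 1/4 - 281·e^(-11/5)/200 and the denominator is 1/4.
This evaluates to P = 0.37729.

P ≈ 0.3773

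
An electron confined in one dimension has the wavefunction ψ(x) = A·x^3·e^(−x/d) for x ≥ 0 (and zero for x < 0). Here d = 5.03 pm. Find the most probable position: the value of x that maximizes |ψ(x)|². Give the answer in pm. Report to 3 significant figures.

x ≈ 15.1 pm

Differentiate |ψ(x)|² with respect to x and set to zero.
Solving yields x = 3·d.
With d = 5.03, the most probable position is 15.09 pm.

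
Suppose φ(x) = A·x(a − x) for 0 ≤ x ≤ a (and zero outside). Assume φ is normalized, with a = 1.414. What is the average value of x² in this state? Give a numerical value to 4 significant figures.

The expectation value is the |φ|²-weighted average of x^2: ∫ x^2|φ|² dx.
Expanding the polynomial and integrating term by term, the ratio of the moment integral to the normalization integral gives ⟨x²⟩ = 2·a^2/7.
Putting a = 1.414 gives 0.57126.

⟨x^2⟩ ≈ 0.5713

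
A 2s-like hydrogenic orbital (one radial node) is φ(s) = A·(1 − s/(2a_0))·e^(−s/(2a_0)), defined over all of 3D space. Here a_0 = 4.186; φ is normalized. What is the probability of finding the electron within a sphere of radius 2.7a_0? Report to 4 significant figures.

P ≈ 0.05993

Integrate the radial probability density 4πs²|φ|² over s ≤ 2.7a_0.
The full normalization integral is A²·[8·π·a_0^3] = 1, fixing A².
Substituting u = s/a_0, A², 4π and the length scale all cancel in the ratio: P = ∫_{0}^{2.7} u^2·(1 - u/2)^2·e^(-u) du / ∫_{0}^{∞} u^2·(1 - u/2)^2·e^(-u) du.
Using ∫ u^2·(1 - u/2)^2·e^(-u) du = -(u^4/4 + u^2 + 2·u + 2)·e^(-u), the numerator is ≈ 0.119857 and the denominator is 2.
This evaluates to P = 0.059928.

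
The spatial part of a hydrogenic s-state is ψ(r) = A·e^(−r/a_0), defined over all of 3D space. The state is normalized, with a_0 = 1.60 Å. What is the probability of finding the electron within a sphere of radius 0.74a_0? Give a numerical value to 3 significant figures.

P ≈ 0.186

With dV = 4πr²dr, the probability is ∫|ψ|² dV over r ≤ 0.74a_0.
A² is fixed by ∫₀^∞ 4πr²|ψ|² dr = 1, i.e. A² = (π·a_0^3)^(−1).
Substituting u = r/a_0, A², 4π and the length scale all cancel in the ratio: P = ∫_{0}^{0.74} u^2·e^(-2·u) du / ∫_{0}^{∞} u^2·e^(-2·u) du.
With ∫ u^2·e^(-2·u) du = -(2·u^2 + 2·u + 1)·e^(-2·u)/4 + C, the region integral is 1/4 - 4469·e^(-37/25)/5000 and the full one is 1/4.
Taking the ratio yields P = 0.1861.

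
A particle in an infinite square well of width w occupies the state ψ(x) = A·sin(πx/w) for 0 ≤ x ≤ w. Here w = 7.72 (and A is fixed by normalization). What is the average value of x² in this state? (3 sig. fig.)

The expectation value is the |ψ|²-weighted average of x^2: ∫ x^2|ψ|² dx.
With ∫₀^w sin²(nπx/w) dx = w/2, the ratio of the moment integral to the normalization integral gives ⟨x²⟩ = -w^2/(2·π^2) + w^2/3.
With w = 7.72, ⟨x^2⟩ = 16.85.

⟨x^2⟩ ≈ 16.8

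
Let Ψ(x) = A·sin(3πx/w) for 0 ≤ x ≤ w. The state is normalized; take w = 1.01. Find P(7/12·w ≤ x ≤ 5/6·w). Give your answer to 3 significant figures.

P ≈ 0.197

|Ψ|² is the probability density, so P = ∫_{7/12·w}^{5/6·w} |Ψ|² dx.
Since A² = 1/(w/2), this is the region integral divided by the full normalization integral.
Let u = x/w; then A² and the length scale cancel, so P = ∫_{7/12}^{5/6} sin(3·π·u)^2 du ÷ ∫_{0}^{1} sin(3·π·u)^2 du.
An antiderivative of sin(3·π·u)^2 is u/2 - sin(6·π·u)/(12·π); evaluating from 7/12 to 5/6 gives 1/8 - 1/(12·π), while the full integral is 1/2.
Evaluating gives P = (-2 + 3·π)/(12·π).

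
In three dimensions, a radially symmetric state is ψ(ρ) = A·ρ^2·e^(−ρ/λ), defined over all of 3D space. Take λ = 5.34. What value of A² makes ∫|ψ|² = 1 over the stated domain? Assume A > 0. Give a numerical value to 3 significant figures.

A^2 ≈ 1.14E-7

Normalization requires ∫|ψ|² 4πρ² dρ = 1, integrated from 0 to ∞.
(Spherical symmetry: dV = 4πρ² dρ.)
With ∫₀^∞ ρ^6 e^(−αρ) dρ = 6!/α^7, the integral (without the A² prefactor) comes out to 45·π·λ^7/2.
Setting this equal to 1 gives A² = 1/(45·π·λ^7/2).
With λ = 5.34: A² = 1.143E-7 and A = 0.0003380.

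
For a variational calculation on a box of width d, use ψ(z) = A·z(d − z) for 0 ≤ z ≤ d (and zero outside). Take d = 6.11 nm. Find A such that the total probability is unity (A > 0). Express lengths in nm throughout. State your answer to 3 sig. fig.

A ≈ 0.0594 nm^(-5/2)

The normalization condition is ∫|ψ|² dz = 1 from 0 to d.
Expanding the polynomial and integrating term by term, carrying out the integral gives A² · d^5/30.
So A² = (d^5/30)^(−1).
With d = 6.11: A² = 0.003523 and A = 0.05936.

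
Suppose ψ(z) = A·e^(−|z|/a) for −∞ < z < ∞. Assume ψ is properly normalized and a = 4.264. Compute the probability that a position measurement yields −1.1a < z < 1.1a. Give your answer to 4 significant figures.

P = ∫_{−1.1a}^{1.1a} |ψ(z)|² dz.
With A² fixed by ∫|ψ|² = 1, i.e. A² = (a)^(−1), substitute and integrate.
Both integrals are even about z = 0, so only the z ≥ 0 halves are needed (the factors of 2 cancel). Let u = z/a; then A² and the length scale cancel, so P = ∫_{0}^{1.1} e^(-2·u) du ÷ ∫_{0}^{∞} e^(-2·u) du.
With ∫ e^(-2·u) du = -e^(-2·u)/2 + C, the region integral is 1/2 - e^(-11/5)/2 and the full one is 1/2.
Taking the ratio, P = 0.88920.

P ≈ 0.8892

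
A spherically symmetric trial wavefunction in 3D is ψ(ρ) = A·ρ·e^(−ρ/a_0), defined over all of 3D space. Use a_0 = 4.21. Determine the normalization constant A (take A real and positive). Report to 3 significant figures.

Require ∫ |ψ|² 4πρ² dρ = 1 over the whole domain.
In 3D with spherical symmetry the volume element is 4πρ² dρ.
Using ∫₀^∞ ρⁿ e^(−αρ) dρ = n!/αⁿ⁺¹, ∫|ψ|² 4πρ² dρ = A²·(3·π·a_0^5).
So A² = (3·π·a_0^5)^(−1).
With a_0 = 4.21: A² = 0.00008023 and A = 0.008957.

A ≈ 0.00896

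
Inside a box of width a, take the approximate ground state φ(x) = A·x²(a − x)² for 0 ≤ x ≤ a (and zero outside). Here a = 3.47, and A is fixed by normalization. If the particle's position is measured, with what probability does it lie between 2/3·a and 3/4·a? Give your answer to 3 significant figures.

The probability is P = ∫ |φ|² dx over [2/3·a, 3/4·a].
With A² fixed by ∫|φ|² = 1, i.e. A² = (a^9/630)^(−1), substitute and integrate.
In terms of u = x/a (A² and the length scale cancel between numerator and denominator), P = [∫_{2/3}^{3/4} u^4·(1 - u)^4 du] / [∫_{0}^{1} u^4·(1 - u)^4 du].
With ∫ u^4·(1 - u)^4 du = u^5·(70·u^4 - 315·u^3 + 540·u^2 - 420·u + 126)/630 + C, the region integral is ≈ 0.00015225 and the full one is 1/630.
Evaluating gives P = 0.09592.

P ≈ 0.0959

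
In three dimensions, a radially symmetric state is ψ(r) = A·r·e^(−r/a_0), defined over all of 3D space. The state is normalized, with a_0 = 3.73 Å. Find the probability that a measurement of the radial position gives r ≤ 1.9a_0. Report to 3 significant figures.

With dV = 4πr²dr, the probability is ∫|ψ|² dV over r ≤ 1.9a_0.
A² is fixed by ∫₀^∞ 4πr²|ψ|² dr = 1, i.e. A² = (3·π·a_0^5)^(−1).
In terms of u = r/a_0 (A², 4π and the length scale all cancel between numerator and denominator), P = [∫_{0}^{1.9} u^4·e^(-2·u) du] / [∫_{0}^{∞} u^4·e^(-2·u) du].
Using ∫ u^4·e^(-2·u) du = -(u^4/2 + u^3 + 3·u^2/2 + 3·u/2 + 3/4)·e^(-2·u), the numerator is ≈ 0.24912 and the denominator is 3/4.
Taking the ratio yields P = 0.3322.

P ≈ 0.332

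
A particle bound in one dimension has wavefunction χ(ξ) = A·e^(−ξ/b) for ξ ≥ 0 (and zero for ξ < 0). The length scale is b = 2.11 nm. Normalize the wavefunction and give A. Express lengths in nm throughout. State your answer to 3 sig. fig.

We need A² ∫|f|² dξ = 1, taking the integral from 0 to ∞.
Using ∫₀^∞ ξⁿ e^(−αξ) dξ = n!/αⁿ⁺¹, carrying out the integral gives A² · b/2.
Setting this equal to 1 gives A² = 1/(b/2).
Plugging in b = 2.11 yields A = 0.9736.

A ≈ 0.974 nm^(-1/2)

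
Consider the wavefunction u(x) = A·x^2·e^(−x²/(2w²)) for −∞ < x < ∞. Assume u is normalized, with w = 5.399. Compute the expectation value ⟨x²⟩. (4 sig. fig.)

By definition ⟨x²⟩ = ∫ x^2 |u(x)|² dx.
Since the A² factors cancel between numerator and denominator, ⟨x²⟩ = 5·w^2/2.
With w = 5.399, ⟨x^2⟩ = 72.873.

⟨x^2⟩ ≈ 72.87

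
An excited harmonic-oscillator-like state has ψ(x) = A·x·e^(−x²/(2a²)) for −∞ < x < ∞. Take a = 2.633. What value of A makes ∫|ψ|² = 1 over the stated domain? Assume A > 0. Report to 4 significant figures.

Require ∫ |ψ|² dx = 1 over the whole domain.
With ψ = A·x·e^(−x²/(2a²)), the integral evaluates to A²·[√(π)·a^3/2].
Hence A² = 1/[√(π)·a^3/2].
With a = 2.633: A² = 0.061816 and A = 0.24863.

A ≈ 0.2486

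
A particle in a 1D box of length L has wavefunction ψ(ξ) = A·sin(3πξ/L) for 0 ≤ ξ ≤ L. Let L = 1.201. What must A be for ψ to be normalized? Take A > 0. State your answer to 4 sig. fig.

The normalization condition is ∫|ψ|² dξ = 1 from 0 to L.
Using sin²θ = (1 − cos 2θ)/2, carrying out the integral gives A² · L/2.
Plugging in L = 1.201 yields A = 1.2905.

A ≈ 1.290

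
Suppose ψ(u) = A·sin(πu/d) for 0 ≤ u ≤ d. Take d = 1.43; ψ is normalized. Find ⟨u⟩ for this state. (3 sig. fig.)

⟨u⟩ = ∫ u |ψ|² du over the full domain.
Using sin²θ = (1 − cos 2θ)/2, since the A² factors cancel between numerator and denominator, ⟨u⟩ = d/2.
Putting d = 1.43 gives 0.7150.

⟨u⟩ ≈ 0.715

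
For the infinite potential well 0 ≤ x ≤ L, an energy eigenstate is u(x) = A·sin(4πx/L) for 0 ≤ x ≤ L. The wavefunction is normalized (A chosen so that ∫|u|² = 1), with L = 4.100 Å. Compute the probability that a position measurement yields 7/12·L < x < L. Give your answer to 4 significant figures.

|u|² is the probability density, so P = ∫_{7/12·L}^{L} |u|² dx.
The normalization integral ∫|u|²dx over the whole domain equals L/2·A², and A² cancels in the ratio.
In terms of t = x/L (A² and the length scale cancel between numerator and denominator), P = [∫_{7/12}^{1} sin(4·π·t)^2 dt] / [∫_{0}^{1} sin(4·π·t)^2 dt].
An antiderivative of sin(4·π·t)^2 is t/2 - sin(4·π·t)·cos(4·π·t)/(8·π); evaluating from 7/12 to 1 gives √(3)/(32·π) + 5/24, while the full integral is 1/2.
Evaluating gives P = √(3)/(16·π) + 5/12.

P ≈ 0.4511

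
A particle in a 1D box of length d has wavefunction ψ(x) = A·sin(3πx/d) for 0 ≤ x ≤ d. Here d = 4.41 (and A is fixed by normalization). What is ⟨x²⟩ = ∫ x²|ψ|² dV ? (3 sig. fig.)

The expectation value is the |ψ|²-weighted average of x^2: ∫ x^2|ψ|² dx.
Since the A² factors cancel between numerator and denominator, ⟨x²⟩ = -d^2/(18·π^2) + d^2/3.
With d = 4.41, ⟨x^2⟩ = 6.373.

⟨x^2⟩ ≈ 6.37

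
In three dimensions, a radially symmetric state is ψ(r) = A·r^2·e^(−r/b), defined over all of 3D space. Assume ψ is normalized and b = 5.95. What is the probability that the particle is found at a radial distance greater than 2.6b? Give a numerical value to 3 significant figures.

Integrate the radial probability density 4πr²|ψ|² over r > 2.6b.
A² is fixed by ∫₀^∞ 4πr²|ψ|² dr = 1, i.e. A² = (45·π·b^7/2)^(−1).
Let u = r/b; then A², 4π and the length scale all cancel, so P = ∫_{2.6}^{∞} u^6·e^(-2·u) du ÷ ∫_{0}^{∞} u^6·e^(-2·u) du.
Using ∫ u^6·e^(-2·u) du = -(4·u^6 + 12·u^5 + 30·u^4 + 60·u^3 + 90·u^2 + 90·u + 45)·e^(-2·u)/8, the numerator is ≈ 4.1197 and the denominator is 45/8.
This evaluates to P = 0.7324.

P ≈ 0.732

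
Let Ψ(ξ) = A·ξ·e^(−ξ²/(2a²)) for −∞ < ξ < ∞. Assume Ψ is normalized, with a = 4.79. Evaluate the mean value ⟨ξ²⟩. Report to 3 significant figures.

⟨ξ^2⟩ ≈ 34.4

The expectation value is the |Ψ|²-weighted average of ξ^2: ∫ ξ^2|Ψ|² dξ.
Using the Gaussian integral ∫_{−∞}^{∞} e^(−αξ²) dξ = √(π/α), since the A² factors cancel between numerator and denominator, ⟨ξ²⟩ = 3·a^2/2.
Putting a = 4.79 gives 34.42.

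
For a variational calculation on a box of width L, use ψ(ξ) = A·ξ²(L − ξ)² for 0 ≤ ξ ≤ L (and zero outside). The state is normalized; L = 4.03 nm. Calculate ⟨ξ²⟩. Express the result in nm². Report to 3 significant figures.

⟨ξ^2⟩ ≈ 4.43 nm^2

⟨ξ²⟩ = ∫ ξ^2 |ψ|² dξ over the full domain.
Expanding the polynomial and integrating term by term, since the A² factors cancel between numerator and denominator, ⟨ξ²⟩ = 3·L^2/11.
With L = 4.03, ⟨ξ^2⟩ = 4.429.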